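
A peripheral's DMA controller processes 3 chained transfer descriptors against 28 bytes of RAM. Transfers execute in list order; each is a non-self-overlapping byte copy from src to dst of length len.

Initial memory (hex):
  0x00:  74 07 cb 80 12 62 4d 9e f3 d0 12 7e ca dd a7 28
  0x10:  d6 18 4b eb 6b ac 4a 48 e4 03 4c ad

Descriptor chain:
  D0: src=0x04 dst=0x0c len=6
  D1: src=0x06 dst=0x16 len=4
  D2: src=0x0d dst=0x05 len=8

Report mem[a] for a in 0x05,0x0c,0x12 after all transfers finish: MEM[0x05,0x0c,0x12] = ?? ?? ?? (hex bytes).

MEM[0x05,0x0c,0x12] = 62 6b 4b

D0: mem[0x0c..0x11] <- [12 62 4d 9e f3 d0]
D1: mem[0x16..0x19] <- [4d 9e f3 d0]
D2: mem[0x05..0x0c] <- [62 4d 9e f3 d0 4b eb 6b]
query mem[0x05]=0x62, mem[0x0c]=0x6b, mem[0x12]=0x4b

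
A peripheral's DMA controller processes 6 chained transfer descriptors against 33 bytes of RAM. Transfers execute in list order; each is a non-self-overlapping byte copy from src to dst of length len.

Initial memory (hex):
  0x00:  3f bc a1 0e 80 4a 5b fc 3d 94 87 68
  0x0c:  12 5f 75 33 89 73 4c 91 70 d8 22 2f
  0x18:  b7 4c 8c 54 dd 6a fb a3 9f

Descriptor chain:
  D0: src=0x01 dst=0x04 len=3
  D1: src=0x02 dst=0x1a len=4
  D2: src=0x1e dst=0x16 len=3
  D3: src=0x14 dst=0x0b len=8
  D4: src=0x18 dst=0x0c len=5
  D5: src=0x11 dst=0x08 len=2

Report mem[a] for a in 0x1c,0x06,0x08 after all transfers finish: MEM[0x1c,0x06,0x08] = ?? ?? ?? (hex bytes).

MEM[0x1c,0x06,0x08] = bc 0e a1

D0: mem[0x04..0x06] <- [bc a1 0e]
D1: mem[0x1a..0x1d] <- [a1 0e bc a1]
D2: mem[0x16..0x18] <- [fb a3 9f]
D3: mem[0x0b..0x12] <- [70 d8 fb a3 9f 4c a1 0e]
D4: mem[0x0c..0x10] <- [9f 4c a1 0e bc]
D5: mem[0x08..0x09] <- [a1 0e]
query mem[0x1c]=0xbc, mem[0x06]=0x0e, mem[0x08]=0xa1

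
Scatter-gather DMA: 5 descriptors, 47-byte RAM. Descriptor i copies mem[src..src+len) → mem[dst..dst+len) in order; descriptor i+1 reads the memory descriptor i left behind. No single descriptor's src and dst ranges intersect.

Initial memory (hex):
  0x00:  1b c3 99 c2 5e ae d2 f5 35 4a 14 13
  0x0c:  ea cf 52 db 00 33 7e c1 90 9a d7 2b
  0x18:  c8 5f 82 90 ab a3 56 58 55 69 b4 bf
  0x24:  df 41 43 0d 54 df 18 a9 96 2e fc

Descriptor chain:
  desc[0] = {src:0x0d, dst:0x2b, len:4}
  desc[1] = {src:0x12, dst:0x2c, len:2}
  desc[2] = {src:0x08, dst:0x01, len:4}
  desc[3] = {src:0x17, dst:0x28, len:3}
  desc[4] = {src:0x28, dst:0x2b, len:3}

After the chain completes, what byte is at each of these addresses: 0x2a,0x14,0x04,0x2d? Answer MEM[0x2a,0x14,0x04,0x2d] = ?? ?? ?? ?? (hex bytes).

D0: mem[0x2b..0x2e] <- [cf 52 db 00]
D1: mem[0x2c..0x2d] <- [7e c1]
D2: mem[0x01..0x04] <- [35 4a 14 13]
D3: mem[0x28..0x2a] <- [2b c8 5f]
D4: mem[0x2b..0x2d] <- [2b c8 5f]
query mem[0x2a]=0x5f, mem[0x14]=0x90, mem[0x04]=0x13, mem[0x2d]=0x5f

MEM[0x2a,0x14,0x04,0x2d] = 5f 90 13 5f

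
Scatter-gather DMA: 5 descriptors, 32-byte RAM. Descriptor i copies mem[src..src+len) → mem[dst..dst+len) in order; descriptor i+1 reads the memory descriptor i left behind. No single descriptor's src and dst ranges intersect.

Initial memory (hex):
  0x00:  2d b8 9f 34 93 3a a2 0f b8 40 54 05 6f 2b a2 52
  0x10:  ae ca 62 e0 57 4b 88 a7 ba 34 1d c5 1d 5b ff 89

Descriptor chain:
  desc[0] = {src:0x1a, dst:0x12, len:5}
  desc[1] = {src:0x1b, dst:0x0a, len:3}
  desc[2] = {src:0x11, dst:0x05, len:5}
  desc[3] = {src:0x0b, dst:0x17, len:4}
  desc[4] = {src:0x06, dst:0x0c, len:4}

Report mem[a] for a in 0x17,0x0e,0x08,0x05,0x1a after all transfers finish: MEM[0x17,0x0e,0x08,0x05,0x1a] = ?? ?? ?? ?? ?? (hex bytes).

MEM[0x17,0x0e,0x08,0x05,0x1a] = 1d 1d 1d ca a2

D0: mem[0x12..0x16] <- [1d c5 1d 5b ff]
D1: mem[0x0a..0x0c] <- [c5 1d 5b]
D2: mem[0x05..0x09] <- [ca 1d c5 1d 5b]
D3: mem[0x17..0x1a] <- [1d 5b 2b a2]
D4: mem[0x0c..0x0f] <- [1d c5 1d 5b]
query mem[0x17]=0x1d, mem[0x0e]=0x1d, mem[0x08]=0x1d, mem[0x05]=0xca, mem[0x1a]=0xa2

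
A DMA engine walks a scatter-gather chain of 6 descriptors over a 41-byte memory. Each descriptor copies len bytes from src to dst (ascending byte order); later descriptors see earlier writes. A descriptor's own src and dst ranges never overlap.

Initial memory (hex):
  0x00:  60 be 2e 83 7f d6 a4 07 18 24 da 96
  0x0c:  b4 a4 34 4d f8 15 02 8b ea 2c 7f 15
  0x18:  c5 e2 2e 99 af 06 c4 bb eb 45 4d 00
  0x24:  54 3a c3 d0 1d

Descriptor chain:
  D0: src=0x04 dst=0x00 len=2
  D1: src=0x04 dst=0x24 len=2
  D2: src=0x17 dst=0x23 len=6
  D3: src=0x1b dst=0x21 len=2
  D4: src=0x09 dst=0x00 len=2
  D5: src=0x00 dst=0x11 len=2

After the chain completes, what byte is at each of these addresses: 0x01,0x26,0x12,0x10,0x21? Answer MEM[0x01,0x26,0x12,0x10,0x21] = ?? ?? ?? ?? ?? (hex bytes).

MEM[0x01,0x26,0x12,0x10,0x21] = da 2e da f8 99

  after D0: wrote 2B at 0x00 = 7fd6
  after D1: wrote 2B at 0x24 = 7fd6
  after D2: wrote 6B at 0x23 = 15c5e22e99af
  after D3: wrote 2B at 0x21 = 99af
  after D4: wrote 2B at 0x00 = 24da
  after D5: wrote 2B at 0x11 = 24da
query mem[0x01]=0xda, mem[0x26]=0x2e, mem[0x12]=0xda, mem[0x10]=0xf8, mem[0x21]=0x99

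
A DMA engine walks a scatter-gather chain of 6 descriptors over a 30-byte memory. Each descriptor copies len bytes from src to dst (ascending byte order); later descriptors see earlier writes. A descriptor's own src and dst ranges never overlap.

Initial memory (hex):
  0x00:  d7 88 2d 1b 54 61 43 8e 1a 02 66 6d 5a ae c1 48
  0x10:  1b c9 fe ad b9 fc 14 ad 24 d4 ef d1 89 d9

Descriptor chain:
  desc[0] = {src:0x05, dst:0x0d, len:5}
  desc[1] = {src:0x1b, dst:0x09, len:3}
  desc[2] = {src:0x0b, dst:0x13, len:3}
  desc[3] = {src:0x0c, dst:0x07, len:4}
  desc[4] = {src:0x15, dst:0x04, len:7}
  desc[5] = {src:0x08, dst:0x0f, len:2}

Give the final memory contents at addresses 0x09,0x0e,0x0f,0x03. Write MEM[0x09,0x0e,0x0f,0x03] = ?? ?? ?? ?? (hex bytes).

MEM[0x09,0x0e,0x0f,0x03] = ef 43 d4 1b

D0: mem[0x0d..0x11] <- [61 43 8e 1a 02]
D1: mem[0x09..0x0b] <- [d1 89 d9]
D2: mem[0x13..0x15] <- [d9 5a 61]
D3: mem[0x07..0x0a] <- [5a 61 43 8e]
D4: mem[0x04..0x0a] <- [61 14 ad 24 d4 ef d1]
D5: mem[0x0f..0x10] <- [d4 ef]
query mem[0x09]=0xef, mem[0x0e]=0x43, mem[0x0f]=0xd4, mem[0x03]=0x1b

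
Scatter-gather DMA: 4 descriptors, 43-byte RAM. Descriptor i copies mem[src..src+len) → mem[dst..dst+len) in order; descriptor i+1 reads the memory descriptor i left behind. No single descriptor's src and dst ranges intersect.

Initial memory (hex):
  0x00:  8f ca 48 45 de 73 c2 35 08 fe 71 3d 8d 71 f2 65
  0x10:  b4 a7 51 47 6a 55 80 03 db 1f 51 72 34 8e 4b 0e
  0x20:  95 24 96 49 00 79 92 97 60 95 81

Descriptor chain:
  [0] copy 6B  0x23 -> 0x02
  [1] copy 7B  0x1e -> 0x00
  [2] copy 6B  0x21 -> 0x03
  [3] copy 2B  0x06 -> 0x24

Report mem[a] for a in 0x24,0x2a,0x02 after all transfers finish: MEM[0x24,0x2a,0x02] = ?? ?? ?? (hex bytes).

MEM[0x24,0x2a,0x02] = 00 81 95

  after D0: wrote 6B at 0x02 = 490079929760
  after D1: wrote 7B at 0x00 = 4b0e9524964900
  after D2: wrote 6B at 0x03 = 249649007992
  after D3: wrote 2B at 0x24 = 0079
query mem[0x24]=0x00, mem[0x2a]=0x81, mem[0x02]=0x95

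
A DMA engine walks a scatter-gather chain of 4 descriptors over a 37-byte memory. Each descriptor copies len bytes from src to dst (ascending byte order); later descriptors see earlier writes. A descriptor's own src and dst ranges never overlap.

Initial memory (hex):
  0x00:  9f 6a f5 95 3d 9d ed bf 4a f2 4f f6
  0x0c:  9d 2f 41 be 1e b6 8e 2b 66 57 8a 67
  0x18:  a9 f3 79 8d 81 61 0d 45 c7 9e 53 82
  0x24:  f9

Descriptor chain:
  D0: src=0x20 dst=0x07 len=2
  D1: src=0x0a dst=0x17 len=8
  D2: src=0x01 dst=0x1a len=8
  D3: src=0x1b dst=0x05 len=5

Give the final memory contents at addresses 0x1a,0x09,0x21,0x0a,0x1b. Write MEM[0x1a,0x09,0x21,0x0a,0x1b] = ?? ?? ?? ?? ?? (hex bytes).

  after D0: wrote 2B at 0x07 = c79e
  after D1: wrote 8B at 0x17 = 4ff69d2f41be1eb6
  after D2: wrote 8B at 0x1a = 6af5953d9dedc79e
  after D3: wrote 5B at 0x05 = f5953d9ded
query mem[0x1a]=0x6a, mem[0x09]=0xed, mem[0x21]=0x9e, mem[0x0a]=0x4f, mem[0x1b]=0xf5

MEM[0x1a,0x09,0x21,0x0a,0x1b] = 6a ed 9e 4f f5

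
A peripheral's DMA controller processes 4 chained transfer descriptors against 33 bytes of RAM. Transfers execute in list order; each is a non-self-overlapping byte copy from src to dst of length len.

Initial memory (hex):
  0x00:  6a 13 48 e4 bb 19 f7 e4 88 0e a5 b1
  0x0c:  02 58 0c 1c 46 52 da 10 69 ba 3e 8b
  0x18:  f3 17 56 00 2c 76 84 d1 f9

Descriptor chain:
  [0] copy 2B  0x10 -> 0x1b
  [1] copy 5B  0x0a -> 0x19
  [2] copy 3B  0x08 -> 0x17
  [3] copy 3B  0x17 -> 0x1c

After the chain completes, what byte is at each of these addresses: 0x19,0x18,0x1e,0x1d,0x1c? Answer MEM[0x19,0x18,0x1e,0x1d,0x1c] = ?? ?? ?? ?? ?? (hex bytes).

MEM[0x19,0x18,0x1e,0x1d,0x1c] = a5 0e a5 0e 88

#0 dst[0x1b+2] := {0x46,0x52}
#1 dst[0x19+5] := {0xa5,0xb1,0x02,0x58,0x0c}
#2 dst[0x17+3] := {0x88,0x0e,0xa5}
#3 dst[0x1c+3] := {0x88,0x0e,0xa5}
query mem[0x19]=0xa5, mem[0x18]=0x0e, mem[0x1e]=0xa5, mem[0x1d]=0x0e, mem[0x1c]=0x88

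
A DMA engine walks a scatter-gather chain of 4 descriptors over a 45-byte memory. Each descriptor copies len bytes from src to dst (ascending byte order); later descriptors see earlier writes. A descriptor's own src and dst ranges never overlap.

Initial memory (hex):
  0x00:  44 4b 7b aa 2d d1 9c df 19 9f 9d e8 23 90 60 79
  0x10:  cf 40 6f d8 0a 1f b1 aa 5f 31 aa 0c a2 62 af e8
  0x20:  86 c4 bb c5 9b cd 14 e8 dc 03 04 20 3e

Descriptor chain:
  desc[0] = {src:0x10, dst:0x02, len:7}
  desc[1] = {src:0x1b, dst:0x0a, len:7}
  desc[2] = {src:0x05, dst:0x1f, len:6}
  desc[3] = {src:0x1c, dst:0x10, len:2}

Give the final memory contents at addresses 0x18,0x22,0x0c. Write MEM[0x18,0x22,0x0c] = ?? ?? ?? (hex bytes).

MEM[0x18,0x22,0x0c] = 5f b1 62

  after D0: wrote 7B at 0x02 = cf406fd80a1fb1
  after D1: wrote 7B at 0x0a = 0ca262afe886c4
  after D2: wrote 6B at 0x1f = d80a1fb19f0c
  after D3: wrote 2B at 0x10 = a262
query mem[0x18]=0x5f, mem[0x22]=0xb1, mem[0x0c]=0x62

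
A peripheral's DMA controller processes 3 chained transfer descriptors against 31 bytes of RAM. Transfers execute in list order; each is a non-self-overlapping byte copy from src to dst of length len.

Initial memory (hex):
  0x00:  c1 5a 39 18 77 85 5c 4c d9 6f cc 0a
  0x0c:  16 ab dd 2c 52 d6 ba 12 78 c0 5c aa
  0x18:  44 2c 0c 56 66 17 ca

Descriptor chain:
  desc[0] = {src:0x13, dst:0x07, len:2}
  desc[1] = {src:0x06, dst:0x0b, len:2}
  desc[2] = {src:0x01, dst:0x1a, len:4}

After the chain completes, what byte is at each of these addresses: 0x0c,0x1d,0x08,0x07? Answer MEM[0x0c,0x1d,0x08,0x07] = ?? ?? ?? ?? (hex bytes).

MEM[0x0c,0x1d,0x08,0x07] = 12 77 78 12

[0] 0x13->0x07 len=2 : 12 78
[1] 0x06->0x0b len=2 : 5c 12
[2] 0x01->0x1a len=4 : 5a 39 18 77
query mem[0x0c]=0x12, mem[0x1d]=0x77, mem[0x08]=0x78, mem[0x07]=0x12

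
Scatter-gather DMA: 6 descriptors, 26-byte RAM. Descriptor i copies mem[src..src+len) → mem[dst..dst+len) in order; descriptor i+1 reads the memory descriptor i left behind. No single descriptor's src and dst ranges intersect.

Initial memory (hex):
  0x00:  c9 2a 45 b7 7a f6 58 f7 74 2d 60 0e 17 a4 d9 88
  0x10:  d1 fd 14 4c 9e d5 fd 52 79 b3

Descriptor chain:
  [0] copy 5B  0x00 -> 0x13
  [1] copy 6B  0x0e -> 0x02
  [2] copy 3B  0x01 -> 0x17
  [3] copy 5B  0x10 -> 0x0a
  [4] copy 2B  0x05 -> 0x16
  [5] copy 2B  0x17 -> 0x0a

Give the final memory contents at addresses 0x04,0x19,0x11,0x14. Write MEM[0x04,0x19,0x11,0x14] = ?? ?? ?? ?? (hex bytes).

[0] 0x00->0x13 len=5 : c9 2a 45 b7 7a
[1] 0x0e->0x02 len=6 : d9 88 d1 fd 14 c9
[2] 0x01->0x17 len=3 : 2a d9 88
[3] 0x10->0x0a len=5 : d1 fd 14 c9 2a
[4] 0x05->0x16 len=2 : fd 14
[5] 0x17->0x0a len=2 : 14 d9
query mem[0x04]=0xd1, mem[0x19]=0x88, mem[0x11]=0xfd, mem[0x14]=0x2a

MEM[0x04,0x19,0x11,0x14] = d1 88 fd 2a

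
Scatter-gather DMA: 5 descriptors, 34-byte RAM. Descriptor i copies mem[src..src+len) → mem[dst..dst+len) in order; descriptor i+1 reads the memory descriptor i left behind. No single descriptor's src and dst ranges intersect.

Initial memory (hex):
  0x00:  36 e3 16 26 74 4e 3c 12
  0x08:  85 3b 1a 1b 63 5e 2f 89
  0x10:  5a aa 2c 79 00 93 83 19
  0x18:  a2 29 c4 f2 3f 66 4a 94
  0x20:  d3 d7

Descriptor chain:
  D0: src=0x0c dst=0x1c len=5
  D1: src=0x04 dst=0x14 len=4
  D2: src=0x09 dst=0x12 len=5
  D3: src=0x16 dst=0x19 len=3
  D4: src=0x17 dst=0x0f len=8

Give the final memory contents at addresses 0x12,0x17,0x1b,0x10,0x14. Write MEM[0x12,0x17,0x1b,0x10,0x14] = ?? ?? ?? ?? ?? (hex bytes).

#0 dst[0x1c+5] := {0x63,0x5e,0x2f,0x89,0x5a}
#1 dst[0x14+4] := {0x74,0x4e,0x3c,0x12}
#2 dst[0x12+5] := {0x3b,0x1a,0x1b,0x63,0x5e}
#3 dst[0x19+3] := {0x5e,0x12,0xa2}
#4 dst[0x0f+8] := {0x12,0xa2,0x5e,0x12,0xa2,0x63,0x5e,0x2f}
query mem[0x12]=0x12, mem[0x17]=0x12, mem[0x1b]=0xa2, mem[0x10]=0xa2, mem[0x14]=0x63

MEM[0x12,0x17,0x1b,0x10,0x14] = 12 12 a2 a2 63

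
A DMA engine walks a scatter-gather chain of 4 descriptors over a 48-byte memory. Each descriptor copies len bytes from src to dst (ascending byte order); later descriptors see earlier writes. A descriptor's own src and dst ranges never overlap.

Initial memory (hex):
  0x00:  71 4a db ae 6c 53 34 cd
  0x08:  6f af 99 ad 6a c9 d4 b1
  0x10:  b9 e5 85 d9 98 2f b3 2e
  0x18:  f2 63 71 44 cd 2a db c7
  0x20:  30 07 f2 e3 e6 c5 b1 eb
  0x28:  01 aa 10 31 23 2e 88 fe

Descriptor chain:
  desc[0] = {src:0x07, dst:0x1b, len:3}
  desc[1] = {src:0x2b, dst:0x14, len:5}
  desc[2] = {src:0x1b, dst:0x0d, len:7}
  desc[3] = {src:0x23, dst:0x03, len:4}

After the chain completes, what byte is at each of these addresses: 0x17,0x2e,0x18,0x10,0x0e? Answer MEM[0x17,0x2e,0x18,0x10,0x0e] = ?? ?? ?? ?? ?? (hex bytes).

#0 dst[0x1b+3] := {0xcd,0x6f,0xaf}
#1 dst[0x14+5] := {0x31,0x23,0x2e,0x88,0xfe}
#2 dst[0x0d+7] := {0xcd,0x6f,0xaf,0xdb,0xc7,0x30,0x07}
#3 dst[0x03+4] := {0xe3,0xe6,0xc5,0xb1}
query mem[0x17]=0x88, mem[0x2e]=0x88, mem[0x18]=0xfe, mem[0x10]=0xdb, mem[0x0e]=0x6f

MEM[0x17,0x2e,0x18,0x10,0x0e] = 88 88 fe db 6f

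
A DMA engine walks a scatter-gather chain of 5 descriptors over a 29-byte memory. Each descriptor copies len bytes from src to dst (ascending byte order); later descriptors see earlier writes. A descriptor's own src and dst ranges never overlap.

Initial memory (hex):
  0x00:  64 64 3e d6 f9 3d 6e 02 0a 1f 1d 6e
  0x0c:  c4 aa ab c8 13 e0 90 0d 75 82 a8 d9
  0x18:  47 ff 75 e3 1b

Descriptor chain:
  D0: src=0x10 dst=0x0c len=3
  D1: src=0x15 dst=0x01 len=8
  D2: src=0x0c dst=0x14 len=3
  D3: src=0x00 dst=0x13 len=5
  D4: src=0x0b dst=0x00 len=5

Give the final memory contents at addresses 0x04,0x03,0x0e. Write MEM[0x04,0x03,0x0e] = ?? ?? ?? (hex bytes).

  after D0: wrote 3B at 0x0c = 13e090
  after D1: wrote 8B at 0x01 = 82a8d947ff75e31b
  after D2: wrote 3B at 0x14 = 13e090
  after D3: wrote 5B at 0x13 = 6482a8d947
  after D4: wrote 5B at 0x00 = 6e13e090c8
query mem[0x04]=0xc8, mem[0x03]=0x90, mem[0x0e]=0x90

MEM[0x04,0x03,0x0e] = c8 90 90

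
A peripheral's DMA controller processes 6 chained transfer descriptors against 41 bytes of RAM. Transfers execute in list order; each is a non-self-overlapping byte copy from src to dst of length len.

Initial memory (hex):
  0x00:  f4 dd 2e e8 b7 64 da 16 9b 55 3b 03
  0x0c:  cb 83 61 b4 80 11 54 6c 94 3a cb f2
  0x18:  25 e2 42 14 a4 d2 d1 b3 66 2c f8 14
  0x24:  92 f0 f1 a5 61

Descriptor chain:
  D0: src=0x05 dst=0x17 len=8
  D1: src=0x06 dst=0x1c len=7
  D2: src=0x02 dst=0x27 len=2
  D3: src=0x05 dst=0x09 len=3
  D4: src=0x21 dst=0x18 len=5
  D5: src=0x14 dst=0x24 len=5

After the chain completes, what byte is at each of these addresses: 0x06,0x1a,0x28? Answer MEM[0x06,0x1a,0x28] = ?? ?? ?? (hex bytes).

MEM[0x06,0x1a,0x28] = da 14 03

D0: mem[0x17..0x1e] <- [64 da 16 9b 55 3b 03 cb]
D1: mem[0x1c..0x22] <- [da 16 9b 55 3b 03 cb]
D2: mem[0x27..0x28] <- [2e e8]
D3: mem[0x09..0x0b] <- [64 da 16]
D4: mem[0x18..0x1c] <- [03 cb 14 92 f0]
D5: mem[0x24..0x28] <- [94 3a cb 64 03]
query mem[0x06]=0xda, mem[0x1a]=0x14, mem[0x28]=0x03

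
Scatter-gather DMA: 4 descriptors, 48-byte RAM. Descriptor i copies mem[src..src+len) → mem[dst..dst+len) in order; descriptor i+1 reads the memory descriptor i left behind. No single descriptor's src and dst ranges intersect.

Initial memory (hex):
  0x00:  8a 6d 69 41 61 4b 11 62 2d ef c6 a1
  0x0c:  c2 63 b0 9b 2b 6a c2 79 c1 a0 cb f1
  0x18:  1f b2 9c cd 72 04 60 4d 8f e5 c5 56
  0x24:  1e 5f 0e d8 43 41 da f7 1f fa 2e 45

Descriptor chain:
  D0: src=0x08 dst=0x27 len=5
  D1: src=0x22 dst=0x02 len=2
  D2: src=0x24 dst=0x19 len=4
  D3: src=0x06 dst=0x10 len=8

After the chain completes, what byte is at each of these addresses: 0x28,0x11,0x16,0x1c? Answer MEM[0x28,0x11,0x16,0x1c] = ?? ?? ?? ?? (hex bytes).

MEM[0x28,0x11,0x16,0x1c] = ef 62 c2 2d

#0 dst[0x27+5] := {0x2d,0xef,0xc6,0xa1,0xc2}
#1 dst[0x02+2] := {0xc5,0x56}
#2 dst[0x19+4] := {0x1e,0x5f,0x0e,0x2d}
#3 dst[0x10+8] := {0x11,0x62,0x2d,0xef,0xc6,0xa1,0xc2,0x63}
query mem[0x28]=0xef, mem[0x11]=0x62, mem[0x16]=0xc2, mem[0x1c]=0x2d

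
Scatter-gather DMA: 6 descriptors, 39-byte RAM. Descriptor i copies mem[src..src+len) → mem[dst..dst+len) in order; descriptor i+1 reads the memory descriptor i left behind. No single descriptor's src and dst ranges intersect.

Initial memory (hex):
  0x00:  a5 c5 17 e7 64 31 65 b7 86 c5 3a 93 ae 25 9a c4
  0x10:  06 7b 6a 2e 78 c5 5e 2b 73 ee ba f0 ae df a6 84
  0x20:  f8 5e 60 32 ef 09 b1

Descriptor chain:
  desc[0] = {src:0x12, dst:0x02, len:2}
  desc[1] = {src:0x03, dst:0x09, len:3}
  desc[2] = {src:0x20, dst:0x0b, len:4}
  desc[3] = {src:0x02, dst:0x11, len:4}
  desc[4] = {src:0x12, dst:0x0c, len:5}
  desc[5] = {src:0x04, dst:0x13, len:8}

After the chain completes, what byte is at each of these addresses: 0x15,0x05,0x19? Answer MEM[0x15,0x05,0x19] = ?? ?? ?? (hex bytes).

MEM[0x15,0x05,0x19] = 65 31 64

#0 dst[0x02+2] := {0x6a,0x2e}
#1 dst[0x09+3] := {0x2e,0x64,0x31}
#2 dst[0x0b+4] := {0xf8,0x5e,0x60,0x32}
#3 dst[0x11+4] := {0x6a,0x2e,0x64,0x31}
#4 dst[0x0c+5] := {0x2e,0x64,0x31,0xc5,0x5e}
#5 dst[0x13+8] := {0x64,0x31,0x65,0xb7,0x86,0x2e,0x64,0xf8}
query mem[0x15]=0x65, mem[0x05]=0x31, mem[0x19]=0x64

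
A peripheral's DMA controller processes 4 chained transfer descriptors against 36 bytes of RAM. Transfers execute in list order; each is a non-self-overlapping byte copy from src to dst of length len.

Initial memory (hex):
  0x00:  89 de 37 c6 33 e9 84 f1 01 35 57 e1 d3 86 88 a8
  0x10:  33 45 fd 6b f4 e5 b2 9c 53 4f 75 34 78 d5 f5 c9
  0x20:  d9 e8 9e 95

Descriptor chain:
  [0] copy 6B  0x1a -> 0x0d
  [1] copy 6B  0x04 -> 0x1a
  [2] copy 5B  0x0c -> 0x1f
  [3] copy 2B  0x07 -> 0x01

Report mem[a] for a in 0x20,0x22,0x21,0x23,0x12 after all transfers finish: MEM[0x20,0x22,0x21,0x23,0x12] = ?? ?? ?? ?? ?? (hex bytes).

MEM[0x20,0x22,0x21,0x23,0x12] = 75 78 34 d5 c9

#0 dst[0x0d+6] := {0x75,0x34,0x78,0xd5,0xf5,0xc9}
#1 dst[0x1a+6] := {0x33,0xe9,0x84,0xf1,0x01,0x35}
#2 dst[0x1f+5] := {0xd3,0x75,0x34,0x78,0xd5}
#3 dst[0x01+2] := {0xf1,0x01}
query mem[0x20]=0x75, mem[0x22]=0x78, mem[0x21]=0x34, mem[0x23]=0xd5, mem[0x12]=0xc9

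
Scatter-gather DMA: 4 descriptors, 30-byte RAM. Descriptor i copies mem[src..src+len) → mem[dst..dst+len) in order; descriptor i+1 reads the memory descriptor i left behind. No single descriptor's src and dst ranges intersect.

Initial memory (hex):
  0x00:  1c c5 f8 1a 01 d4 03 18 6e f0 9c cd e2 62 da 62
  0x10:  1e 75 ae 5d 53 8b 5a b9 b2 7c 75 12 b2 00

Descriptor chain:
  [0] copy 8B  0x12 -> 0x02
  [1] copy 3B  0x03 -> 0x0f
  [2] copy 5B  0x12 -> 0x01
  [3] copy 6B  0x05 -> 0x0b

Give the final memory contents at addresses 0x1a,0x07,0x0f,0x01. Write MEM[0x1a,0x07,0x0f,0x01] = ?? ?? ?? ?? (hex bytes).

MEM[0x1a,0x07,0x0f,0x01] = 75 b9 7c ae

D0: mem[0x02..0x09] <- [ae 5d 53 8b 5a b9 b2 7c]
D1: mem[0x0f..0x11] <- [5d 53 8b]
D2: mem[0x01..0x05] <- [ae 5d 53 8b 5a]
D3: mem[0x0b..0x10] <- [5a 5a b9 b2 7c 9c]
query mem[0x1a]=0x75, mem[0x07]=0xb9, mem[0x0f]=0x7c, mem[0x01]=0xae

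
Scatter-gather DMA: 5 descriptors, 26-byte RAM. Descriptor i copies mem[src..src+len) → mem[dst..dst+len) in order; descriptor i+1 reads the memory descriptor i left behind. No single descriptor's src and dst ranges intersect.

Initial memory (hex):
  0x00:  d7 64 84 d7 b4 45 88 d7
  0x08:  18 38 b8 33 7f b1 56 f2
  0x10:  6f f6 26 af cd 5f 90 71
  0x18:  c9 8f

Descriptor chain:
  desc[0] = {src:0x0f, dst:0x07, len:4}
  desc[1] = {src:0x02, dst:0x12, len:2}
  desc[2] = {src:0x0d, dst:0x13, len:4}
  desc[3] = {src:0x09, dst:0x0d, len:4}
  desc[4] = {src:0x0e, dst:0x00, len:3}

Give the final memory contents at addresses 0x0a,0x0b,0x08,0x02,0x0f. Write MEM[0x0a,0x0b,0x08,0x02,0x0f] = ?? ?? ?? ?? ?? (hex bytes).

  after D0: wrote 4B at 0x07 = f26ff626
  after D1: wrote 2B at 0x12 = 84d7
  after D2: wrote 4B at 0x13 = b156f26f
  after D3: wrote 4B at 0x0d = f626337f
  after D4: wrote 3B at 0x00 = 26337f
query mem[0x0a]=0x26, mem[0x0b]=0x33, mem[0x08]=0x6f, mem[0x02]=0x7f, mem[0x0f]=0x33

MEM[0x0a,0x0b,0x08,0x02,0x0f] = 26 33 6f 7f 33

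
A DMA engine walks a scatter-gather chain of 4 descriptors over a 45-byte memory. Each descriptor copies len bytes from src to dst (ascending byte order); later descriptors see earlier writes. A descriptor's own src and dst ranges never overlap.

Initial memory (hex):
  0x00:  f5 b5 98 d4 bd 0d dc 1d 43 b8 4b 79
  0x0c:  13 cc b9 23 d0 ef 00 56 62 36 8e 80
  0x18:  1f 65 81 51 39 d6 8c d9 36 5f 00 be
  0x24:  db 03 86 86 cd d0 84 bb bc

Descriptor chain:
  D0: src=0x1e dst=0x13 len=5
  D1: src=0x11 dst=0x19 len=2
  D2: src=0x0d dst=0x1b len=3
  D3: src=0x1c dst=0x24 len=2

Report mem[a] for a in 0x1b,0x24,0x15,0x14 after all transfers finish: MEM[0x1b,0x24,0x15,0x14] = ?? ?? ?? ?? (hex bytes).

D0: mem[0x13..0x17] <- [8c d9 36 5f 00]
D1: mem[0x19..0x1a] <- [ef 00]
D2: mem[0x1b..0x1d] <- [cc b9 23]
D3: mem[0x24..0x25] <- [b9 23]
query mem[0x1b]=0xcc, mem[0x24]=0xb9, mem[0x15]=0x36, mem[0x14]=0xd9

MEM[0x1b,0x24,0x15,0x14] = cc b9 36 d9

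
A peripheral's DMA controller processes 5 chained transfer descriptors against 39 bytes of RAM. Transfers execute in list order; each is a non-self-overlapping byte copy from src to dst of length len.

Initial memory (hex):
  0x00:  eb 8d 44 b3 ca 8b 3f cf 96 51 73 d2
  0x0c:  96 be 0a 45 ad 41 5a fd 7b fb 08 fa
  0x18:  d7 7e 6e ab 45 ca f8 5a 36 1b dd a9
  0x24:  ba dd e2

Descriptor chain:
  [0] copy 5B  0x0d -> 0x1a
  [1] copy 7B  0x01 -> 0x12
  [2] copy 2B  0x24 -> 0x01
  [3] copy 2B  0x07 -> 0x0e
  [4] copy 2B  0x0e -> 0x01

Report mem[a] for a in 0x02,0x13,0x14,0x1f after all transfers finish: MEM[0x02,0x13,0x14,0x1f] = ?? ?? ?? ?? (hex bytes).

MEM[0x02,0x13,0x14,0x1f] = 96 44 b3 5a

[0] 0x0d->0x1a len=5 : be 0a 45 ad 41
[1] 0x01->0x12 len=7 : 8d 44 b3 ca 8b 3f cf
[2] 0x24->0x01 len=2 : ba dd
[3] 0x07->0x0e len=2 : cf 96
[4] 0x0e->0x01 len=2 : cf 96
query mem[0x02]=0x96, mem[0x13]=0x44, mem[0x14]=0xb3, mem[0x1f]=0x5a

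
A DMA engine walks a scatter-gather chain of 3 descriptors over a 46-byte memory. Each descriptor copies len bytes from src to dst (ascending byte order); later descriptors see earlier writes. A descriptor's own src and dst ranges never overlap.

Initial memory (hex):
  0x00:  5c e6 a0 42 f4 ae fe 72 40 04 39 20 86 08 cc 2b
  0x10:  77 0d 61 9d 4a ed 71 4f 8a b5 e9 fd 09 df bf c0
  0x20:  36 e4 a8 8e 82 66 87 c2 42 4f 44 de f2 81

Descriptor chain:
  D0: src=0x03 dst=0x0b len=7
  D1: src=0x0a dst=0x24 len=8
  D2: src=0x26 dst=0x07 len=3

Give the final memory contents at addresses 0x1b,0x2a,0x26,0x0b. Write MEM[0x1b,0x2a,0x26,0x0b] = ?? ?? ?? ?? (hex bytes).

MEM[0x1b,0x2a,0x26,0x0b] = fd 40 f4 42

  after D0: wrote 7B at 0x0b = 42f4aefe724004
  after D1: wrote 8B at 0x24 = 3942f4aefe724004
  after D2: wrote 3B at 0x07 = f4aefe
query mem[0x1b]=0xfd, mem[0x2a]=0x40, mem[0x26]=0xf4, mem[0x0b]=0x42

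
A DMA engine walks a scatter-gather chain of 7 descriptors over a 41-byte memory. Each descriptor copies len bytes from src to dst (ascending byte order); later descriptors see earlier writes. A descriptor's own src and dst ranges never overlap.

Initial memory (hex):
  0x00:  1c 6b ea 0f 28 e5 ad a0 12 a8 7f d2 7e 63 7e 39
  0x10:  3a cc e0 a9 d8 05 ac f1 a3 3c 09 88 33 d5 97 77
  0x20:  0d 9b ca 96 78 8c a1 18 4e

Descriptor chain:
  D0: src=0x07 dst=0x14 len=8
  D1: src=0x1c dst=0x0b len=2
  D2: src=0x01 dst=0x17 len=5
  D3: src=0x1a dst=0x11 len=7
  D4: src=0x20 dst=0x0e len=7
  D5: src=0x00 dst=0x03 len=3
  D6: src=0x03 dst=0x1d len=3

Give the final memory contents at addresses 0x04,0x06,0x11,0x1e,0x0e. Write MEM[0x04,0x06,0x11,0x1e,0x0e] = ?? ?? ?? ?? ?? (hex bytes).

#0 dst[0x14+8] := {0xa0,0x12,0xa8,0x7f,0xd2,0x7e,0x63,0x7e}
#1 dst[0x0b+2] := {0x33,0xd5}
#2 dst[0x17+5] := {0x6b,0xea,0x0f,0x28,0xe5}
#3 dst[0x11+7] := {0x28,0xe5,0x33,0xd5,0x97,0x77,0x0d}
#4 dst[0x0e+7] := {0x0d,0x9b,0xca,0x96,0x78,0x8c,0xa1}
#5 dst[0x03+3] := {0x1c,0x6b,0xea}
#6 dst[0x1d+3] := {0x1c,0x6b,0xea}
query mem[0x04]=0x6b, mem[0x06]=0xad, mem[0x11]=0x96, mem[0x1e]=0x6b, mem[0x0e]=0x0d

MEM[0x04,0x06,0x11,0x1e,0x0e] = 6b ad 96 6b 0d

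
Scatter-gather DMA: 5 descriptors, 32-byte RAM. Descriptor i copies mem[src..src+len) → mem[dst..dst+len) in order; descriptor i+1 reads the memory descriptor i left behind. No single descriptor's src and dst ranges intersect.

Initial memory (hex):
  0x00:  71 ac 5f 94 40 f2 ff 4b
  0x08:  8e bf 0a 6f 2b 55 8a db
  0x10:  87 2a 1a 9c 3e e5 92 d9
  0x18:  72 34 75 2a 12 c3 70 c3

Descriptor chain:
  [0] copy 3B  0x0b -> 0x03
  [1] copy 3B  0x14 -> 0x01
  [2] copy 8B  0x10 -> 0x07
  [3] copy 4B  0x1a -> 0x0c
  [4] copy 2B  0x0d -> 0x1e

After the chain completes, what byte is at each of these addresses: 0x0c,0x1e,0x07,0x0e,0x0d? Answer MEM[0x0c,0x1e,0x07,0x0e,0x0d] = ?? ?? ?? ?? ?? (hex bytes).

  after D0: wrote 3B at 0x03 = 6f2b55
  after D1: wrote 3B at 0x01 = 3ee592
  after D2: wrote 8B at 0x07 = 872a1a9c3ee592d9
  after D3: wrote 4B at 0x0c = 752a12c3
  after D4: wrote 2B at 0x1e = 2a12
query mem[0x0c]=0x75, mem[0x1e]=0x2a, mem[0x07]=0x87, mem[0x0e]=0x12, mem[0x0d]=0x2a

MEM[0x0c,0x1e,0x07,0x0e,0x0d] = 75 2a 87 12 2a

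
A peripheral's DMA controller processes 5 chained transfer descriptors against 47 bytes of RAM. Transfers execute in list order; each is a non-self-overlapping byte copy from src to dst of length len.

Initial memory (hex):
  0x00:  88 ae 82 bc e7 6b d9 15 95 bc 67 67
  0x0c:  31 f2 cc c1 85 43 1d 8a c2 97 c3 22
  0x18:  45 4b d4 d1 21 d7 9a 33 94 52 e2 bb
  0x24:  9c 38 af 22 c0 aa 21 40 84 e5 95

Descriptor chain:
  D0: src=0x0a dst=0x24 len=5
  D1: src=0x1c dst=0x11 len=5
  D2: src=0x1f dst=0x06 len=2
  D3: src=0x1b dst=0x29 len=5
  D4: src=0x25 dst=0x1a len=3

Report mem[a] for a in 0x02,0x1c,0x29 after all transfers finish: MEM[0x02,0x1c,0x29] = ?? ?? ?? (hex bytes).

MEM[0x02,0x1c,0x29] = 82 f2 d1

[0] 0x0a->0x24 len=5 : 67 67 31 f2 cc
[1] 0x1c->0x11 len=5 : 21 d7 9a 33 94
[2] 0x1f->0x06 len=2 : 33 94
[3] 0x1b->0x29 len=5 : d1 21 d7 9a 33
[4] 0x25->0x1a len=3 : 67 31 f2
query mem[0x02]=0x82, mem[0x1c]=0xf2, mem[0x29]=0xd1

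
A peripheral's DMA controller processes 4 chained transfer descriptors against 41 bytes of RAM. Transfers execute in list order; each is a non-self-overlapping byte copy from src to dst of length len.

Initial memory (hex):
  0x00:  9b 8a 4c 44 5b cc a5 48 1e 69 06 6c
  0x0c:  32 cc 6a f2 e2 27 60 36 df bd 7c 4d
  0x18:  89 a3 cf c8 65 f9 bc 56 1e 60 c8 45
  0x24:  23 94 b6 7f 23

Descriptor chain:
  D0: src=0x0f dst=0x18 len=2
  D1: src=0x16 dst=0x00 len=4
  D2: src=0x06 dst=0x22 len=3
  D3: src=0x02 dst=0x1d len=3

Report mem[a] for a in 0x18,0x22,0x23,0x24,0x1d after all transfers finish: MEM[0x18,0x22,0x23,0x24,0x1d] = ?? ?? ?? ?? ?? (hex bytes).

MEM[0x18,0x22,0x23,0x24,0x1d] = f2 a5 48 1e f2

[0] 0x0f->0x18 len=2 : f2 e2
[1] 0x16->0x00 len=4 : 7c 4d f2 e2
[2] 0x06->0x22 len=3 : a5 48 1e
[3] 0x02->0x1d len=3 : f2 e2 5b
query mem[0x18]=0xf2, mem[0x22]=0xa5, mem[0x23]=0x48, mem[0x24]=0x1e, mem[0x1d]=0xf2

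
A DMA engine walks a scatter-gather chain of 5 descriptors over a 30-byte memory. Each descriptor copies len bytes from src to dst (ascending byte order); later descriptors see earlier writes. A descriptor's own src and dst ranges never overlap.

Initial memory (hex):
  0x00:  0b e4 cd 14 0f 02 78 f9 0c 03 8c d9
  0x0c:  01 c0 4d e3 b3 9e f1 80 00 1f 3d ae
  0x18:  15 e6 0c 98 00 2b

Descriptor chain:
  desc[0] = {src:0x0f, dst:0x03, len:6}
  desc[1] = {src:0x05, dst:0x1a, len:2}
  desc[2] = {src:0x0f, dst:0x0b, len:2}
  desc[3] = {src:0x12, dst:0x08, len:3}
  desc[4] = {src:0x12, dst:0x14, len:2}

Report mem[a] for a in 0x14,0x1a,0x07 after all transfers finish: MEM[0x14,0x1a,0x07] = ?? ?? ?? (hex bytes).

  after D0: wrote 6B at 0x03 = e3b39ef18000
  after D1: wrote 2B at 0x1a = 9ef1
  after D2: wrote 2B at 0x0b = e3b3
  after D3: wrote 3B at 0x08 = f18000
  after D4: wrote 2B at 0x14 = f180
query mem[0x14]=0xf1, mem[0x1a]=0x9e, mem[0x07]=0x80

MEM[0x14,0x1a,0x07] = f1 9e 80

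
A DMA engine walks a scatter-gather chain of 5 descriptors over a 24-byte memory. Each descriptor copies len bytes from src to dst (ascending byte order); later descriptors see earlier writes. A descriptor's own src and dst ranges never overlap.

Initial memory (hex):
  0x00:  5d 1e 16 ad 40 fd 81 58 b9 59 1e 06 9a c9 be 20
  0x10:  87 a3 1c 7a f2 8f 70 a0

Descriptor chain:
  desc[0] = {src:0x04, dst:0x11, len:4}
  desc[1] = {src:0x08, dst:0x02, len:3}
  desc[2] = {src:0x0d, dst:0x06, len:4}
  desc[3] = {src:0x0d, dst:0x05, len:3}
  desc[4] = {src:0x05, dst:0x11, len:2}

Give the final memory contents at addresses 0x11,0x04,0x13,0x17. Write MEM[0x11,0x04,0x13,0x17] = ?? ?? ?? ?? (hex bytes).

MEM[0x11,0x04,0x13,0x17] = c9 1e 81 a0

D0: mem[0x11..0x14] <- [40 fd 81 58]
D1: mem[0x02..0x04] <- [b9 59 1e]
D2: mem[0x06..0x09] <- [c9 be 20 87]
D3: mem[0x05..0x07] <- [c9 be 20]
D4: mem[0x11..0x12] <- [c9 be]
query mem[0x11]=0xc9, mem[0x04]=0x1e, mem[0x13]=0x81, mem[0x17]=0xa0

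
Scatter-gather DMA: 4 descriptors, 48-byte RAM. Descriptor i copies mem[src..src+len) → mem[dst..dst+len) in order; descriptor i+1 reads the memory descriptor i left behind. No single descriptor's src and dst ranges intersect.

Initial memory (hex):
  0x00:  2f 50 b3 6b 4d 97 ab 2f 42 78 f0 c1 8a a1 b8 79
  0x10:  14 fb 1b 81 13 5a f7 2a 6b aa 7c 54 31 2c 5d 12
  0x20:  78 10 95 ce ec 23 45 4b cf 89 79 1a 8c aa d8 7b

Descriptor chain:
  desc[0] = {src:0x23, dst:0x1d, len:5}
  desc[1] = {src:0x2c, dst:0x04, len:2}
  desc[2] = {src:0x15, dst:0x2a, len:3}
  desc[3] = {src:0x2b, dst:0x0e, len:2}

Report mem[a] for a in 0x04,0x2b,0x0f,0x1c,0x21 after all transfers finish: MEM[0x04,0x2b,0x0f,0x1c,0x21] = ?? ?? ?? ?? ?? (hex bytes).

MEM[0x04,0x2b,0x0f,0x1c,0x21] = 8c f7 2a 31 4b

#0 dst[0x1d+5] := {0xce,0xec,0x23,0x45,0x4b}
#1 dst[0x04+2] := {0x8c,0xaa}
#2 dst[0x2a+3] := {0x5a,0xf7,0x2a}
#3 dst[0x0e+2] := {0xf7,0x2a}
query mem[0x04]=0x8c, mem[0x2b]=0xf7, mem[0x0f]=0x2a, mem[0x1c]=0x31, mem[0x21]=0x4b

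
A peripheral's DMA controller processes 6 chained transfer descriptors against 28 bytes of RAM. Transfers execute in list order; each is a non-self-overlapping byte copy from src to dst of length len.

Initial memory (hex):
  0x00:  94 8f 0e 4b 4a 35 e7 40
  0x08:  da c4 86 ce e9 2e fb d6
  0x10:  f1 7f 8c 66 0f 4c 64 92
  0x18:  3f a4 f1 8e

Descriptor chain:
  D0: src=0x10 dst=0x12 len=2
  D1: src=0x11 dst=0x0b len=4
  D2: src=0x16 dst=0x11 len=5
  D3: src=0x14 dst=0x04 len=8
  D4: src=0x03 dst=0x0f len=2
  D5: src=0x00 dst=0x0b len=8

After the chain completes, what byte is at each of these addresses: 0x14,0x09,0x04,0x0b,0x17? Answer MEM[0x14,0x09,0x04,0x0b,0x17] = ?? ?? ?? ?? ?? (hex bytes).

MEM[0x14,0x09,0x04,0x0b,0x17] = a4 a4 a4 94 92

  after D0: wrote 2B at 0x12 = f17f
  after D1: wrote 4B at 0x0b = 7ff17f0f
  after D2: wrote 5B at 0x11 = 64923fa4f1
  after D3: wrote 8B at 0x04 = a4f164923fa4f18e
  after D4: wrote 2B at 0x0f = 4ba4
  after D5: wrote 8B at 0x0b = 948f0e4ba4f16492
query mem[0x14]=0xa4, mem[0x09]=0xa4, mem[0x04]=0xa4, mem[0x0b]=0x94, mem[0x17]=0x92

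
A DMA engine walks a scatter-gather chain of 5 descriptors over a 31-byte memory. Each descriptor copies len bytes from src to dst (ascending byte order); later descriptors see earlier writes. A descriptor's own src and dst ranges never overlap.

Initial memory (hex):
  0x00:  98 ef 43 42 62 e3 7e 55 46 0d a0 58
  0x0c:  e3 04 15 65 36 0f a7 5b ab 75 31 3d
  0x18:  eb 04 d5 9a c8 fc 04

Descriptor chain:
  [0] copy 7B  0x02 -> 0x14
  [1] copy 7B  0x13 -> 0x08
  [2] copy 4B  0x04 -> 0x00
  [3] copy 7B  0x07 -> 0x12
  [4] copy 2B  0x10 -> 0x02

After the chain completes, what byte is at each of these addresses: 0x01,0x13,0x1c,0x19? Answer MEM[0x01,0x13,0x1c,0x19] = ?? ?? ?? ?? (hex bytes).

MEM[0x01,0x13,0x1c,0x19] = e3 5b c8 55

#0 dst[0x14+7] := {0x43,0x42,0x62,0xe3,0x7e,0x55,0x46}
#1 dst[0x08+7] := {0x5b,0x43,0x42,0x62,0xe3,0x7e,0x55}
#2 dst[0x00+4] := {0x62,0xe3,0x7e,0x55}
#3 dst[0x12+7] := {0x55,0x5b,0x43,0x42,0x62,0xe3,0x7e}
#4 dst[0x02+2] := {0x36,0x0f}
query mem[0x01]=0xe3, mem[0x13]=0x5b, mem[0x1c]=0xc8, mem[0x19]=0x55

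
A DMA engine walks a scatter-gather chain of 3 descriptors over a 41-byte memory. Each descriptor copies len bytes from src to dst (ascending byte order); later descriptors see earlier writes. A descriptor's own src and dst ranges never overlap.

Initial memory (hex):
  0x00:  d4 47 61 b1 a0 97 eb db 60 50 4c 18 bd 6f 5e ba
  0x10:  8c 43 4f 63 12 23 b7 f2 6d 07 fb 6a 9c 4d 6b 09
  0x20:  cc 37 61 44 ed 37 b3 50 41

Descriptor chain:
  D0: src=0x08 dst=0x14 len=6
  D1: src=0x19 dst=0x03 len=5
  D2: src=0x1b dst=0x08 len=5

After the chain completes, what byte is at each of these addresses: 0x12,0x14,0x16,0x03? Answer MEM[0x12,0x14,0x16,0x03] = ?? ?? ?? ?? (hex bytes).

  after D0: wrote 6B at 0x14 = 60504c18bd6f
  after D1: wrote 5B at 0x03 = 6ffb6a9c4d
  after D2: wrote 5B at 0x08 = 6a9c4d6b09
query mem[0x12]=0x4f, mem[0x14]=0x60, mem[0x16]=0x4c, mem[0x03]=0x6f

MEM[0x12,0x14,0x16,0x03] = 4f 60 4c 6f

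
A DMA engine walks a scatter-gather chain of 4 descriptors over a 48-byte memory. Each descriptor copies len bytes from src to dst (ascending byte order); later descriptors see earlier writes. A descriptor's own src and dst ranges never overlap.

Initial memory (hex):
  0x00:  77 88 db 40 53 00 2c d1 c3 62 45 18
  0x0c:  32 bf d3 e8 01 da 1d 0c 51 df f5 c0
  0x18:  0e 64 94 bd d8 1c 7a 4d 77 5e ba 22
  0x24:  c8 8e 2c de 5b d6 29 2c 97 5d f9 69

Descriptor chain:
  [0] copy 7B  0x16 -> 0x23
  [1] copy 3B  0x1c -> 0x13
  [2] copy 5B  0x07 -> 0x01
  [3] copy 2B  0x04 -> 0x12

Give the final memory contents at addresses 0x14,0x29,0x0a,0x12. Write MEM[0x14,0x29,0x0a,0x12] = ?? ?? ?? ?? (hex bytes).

MEM[0x14,0x29,0x0a,0x12] = 1c d8 45 45

[0] 0x16->0x23 len=7 : f5 c0 0e 64 94 bd d8
[1] 0x1c->0x13 len=3 : d8 1c 7a
[2] 0x07->0x01 len=5 : d1 c3 62 45 18
[3] 0x04->0x12 len=2 : 45 18
query mem[0x14]=0x1c, mem[0x29]=0xd8, mem[0x0a]=0x45, mem[0x12]=0x45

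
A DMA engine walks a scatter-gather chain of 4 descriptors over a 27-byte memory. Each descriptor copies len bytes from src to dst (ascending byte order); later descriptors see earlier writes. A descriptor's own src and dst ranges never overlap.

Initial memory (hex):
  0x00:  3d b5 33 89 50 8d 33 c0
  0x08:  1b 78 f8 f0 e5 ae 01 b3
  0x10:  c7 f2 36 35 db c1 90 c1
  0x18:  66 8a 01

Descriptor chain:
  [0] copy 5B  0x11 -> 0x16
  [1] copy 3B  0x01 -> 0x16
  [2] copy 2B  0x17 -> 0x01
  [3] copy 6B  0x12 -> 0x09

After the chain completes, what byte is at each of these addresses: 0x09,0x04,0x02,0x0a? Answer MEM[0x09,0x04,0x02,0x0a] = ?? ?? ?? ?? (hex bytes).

MEM[0x09,0x04,0x02,0x0a] = 36 50 89 35

#0 dst[0x16+5] := {0xf2,0x36,0x35,0xdb,0xc1}
#1 dst[0x16+3] := {0xb5,0x33,0x89}
#2 dst[0x01+2] := {0x33,0x89}
#3 dst[0x09+6] := {0x36,0x35,0xdb,0xc1,0xb5,0x33}
query mem[0x09]=0x36, mem[0x04]=0x50, mem[0x02]=0x89, mem[0x0a]=0x35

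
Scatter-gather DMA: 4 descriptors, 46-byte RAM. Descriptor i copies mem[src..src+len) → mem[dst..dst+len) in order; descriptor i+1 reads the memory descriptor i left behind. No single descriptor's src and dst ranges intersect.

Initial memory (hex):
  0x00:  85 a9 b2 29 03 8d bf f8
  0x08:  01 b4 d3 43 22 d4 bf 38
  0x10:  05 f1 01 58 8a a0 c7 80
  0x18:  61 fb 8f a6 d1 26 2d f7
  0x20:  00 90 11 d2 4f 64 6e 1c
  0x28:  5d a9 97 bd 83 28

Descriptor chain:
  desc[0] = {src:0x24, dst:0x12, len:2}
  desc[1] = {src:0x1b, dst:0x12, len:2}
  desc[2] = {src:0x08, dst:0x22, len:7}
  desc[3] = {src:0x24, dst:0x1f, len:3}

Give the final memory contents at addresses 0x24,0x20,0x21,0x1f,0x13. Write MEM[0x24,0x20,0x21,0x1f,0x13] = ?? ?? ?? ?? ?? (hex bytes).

MEM[0x24,0x20,0x21,0x1f,0x13] = d3 43 22 d3 d1

D0: mem[0x12..0x13] <- [4f 64]
D1: mem[0x12..0x13] <- [a6 d1]
D2: mem[0x22..0x28] <- [01 b4 d3 43 22 d4 bf]
D3: mem[0x1f..0x21] <- [d3 43 22]
query mem[0x24]=0xd3, mem[0x20]=0x43, mem[0x21]=0x22, mem[0x1f]=0xd3, mem[0x13]=0xd1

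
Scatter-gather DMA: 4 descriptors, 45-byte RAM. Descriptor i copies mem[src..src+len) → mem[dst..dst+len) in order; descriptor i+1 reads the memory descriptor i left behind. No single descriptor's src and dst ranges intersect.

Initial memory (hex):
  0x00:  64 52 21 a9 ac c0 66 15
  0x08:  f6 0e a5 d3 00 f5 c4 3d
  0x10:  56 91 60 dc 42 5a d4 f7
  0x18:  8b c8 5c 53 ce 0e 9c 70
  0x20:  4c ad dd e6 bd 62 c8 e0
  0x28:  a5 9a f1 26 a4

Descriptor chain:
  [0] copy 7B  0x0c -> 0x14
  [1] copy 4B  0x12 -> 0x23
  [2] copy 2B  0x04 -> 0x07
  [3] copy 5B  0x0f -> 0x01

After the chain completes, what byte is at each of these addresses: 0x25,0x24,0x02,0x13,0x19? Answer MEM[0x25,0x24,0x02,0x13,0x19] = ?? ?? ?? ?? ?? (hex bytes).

  after D0: wrote 7B at 0x14 = 00f5c43d569160
  after D1: wrote 4B at 0x23 = 60dc00f5
  after D2: wrote 2B at 0x07 = acc0
  after D3: wrote 5B at 0x01 = 3d569160dc
query mem[0x25]=0x00, mem[0x24]=0xdc, mem[0x02]=0x56, mem[0x13]=0xdc, mem[0x19]=0x91

MEM[0x25,0x24,0x02,0x13,0x19] = 00 dc 56 dc 91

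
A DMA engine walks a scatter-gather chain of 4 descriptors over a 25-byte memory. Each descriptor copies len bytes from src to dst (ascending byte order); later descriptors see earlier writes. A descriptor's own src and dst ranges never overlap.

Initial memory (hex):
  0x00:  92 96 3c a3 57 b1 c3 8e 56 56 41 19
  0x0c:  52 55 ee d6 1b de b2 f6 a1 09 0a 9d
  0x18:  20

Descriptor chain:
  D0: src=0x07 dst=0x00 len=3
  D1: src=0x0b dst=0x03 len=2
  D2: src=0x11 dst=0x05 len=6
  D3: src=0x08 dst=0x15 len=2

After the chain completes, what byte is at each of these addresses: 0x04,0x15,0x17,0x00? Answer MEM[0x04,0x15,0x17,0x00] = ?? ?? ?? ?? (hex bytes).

MEM[0x04,0x15,0x17,0x00] = 52 a1 9d 8e

[0] 0x07->0x00 len=3 : 8e 56 56
[1] 0x0b->0x03 len=2 : 19 52
[2] 0x11->0x05 len=6 : de b2 f6 a1 09 0a
[3] 0x08->0x15 len=2 : a1 09
query mem[0x04]=0x52, mem[0x15]=0xa1, mem[0x17]=0x9d, mem[0x00]=0x8e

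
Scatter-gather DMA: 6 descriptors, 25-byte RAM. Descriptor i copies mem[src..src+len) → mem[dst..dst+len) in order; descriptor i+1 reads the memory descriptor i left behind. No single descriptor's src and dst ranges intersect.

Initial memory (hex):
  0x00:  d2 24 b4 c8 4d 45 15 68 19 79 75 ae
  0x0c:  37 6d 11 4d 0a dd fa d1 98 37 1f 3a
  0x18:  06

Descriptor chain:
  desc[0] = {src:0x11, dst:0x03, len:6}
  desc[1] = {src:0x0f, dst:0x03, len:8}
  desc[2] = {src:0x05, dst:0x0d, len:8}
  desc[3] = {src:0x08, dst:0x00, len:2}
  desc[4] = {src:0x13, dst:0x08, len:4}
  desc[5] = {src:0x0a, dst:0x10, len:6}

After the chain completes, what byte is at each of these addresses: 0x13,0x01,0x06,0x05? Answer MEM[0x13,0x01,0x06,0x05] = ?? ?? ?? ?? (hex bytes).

MEM[0x13,0x01,0x06,0x05] = dd 37 fa dd

D0: mem[0x03..0x08] <- [dd fa d1 98 37 1f]
D1: mem[0x03..0x0a] <- [4d 0a dd fa d1 98 37 1f]
D2: mem[0x0d..0x14] <- [dd fa d1 98 37 1f ae 37]
D3: mem[0x00..0x01] <- [98 37]
D4: mem[0x08..0x0b] <- [ae 37 37 1f]
D5: mem[0x10..0x15] <- [37 1f 37 dd fa d1]
query mem[0x13]=0xdd, mem[0x01]=0x37, mem[0x06]=0xfa, mem[0x05]=0xdd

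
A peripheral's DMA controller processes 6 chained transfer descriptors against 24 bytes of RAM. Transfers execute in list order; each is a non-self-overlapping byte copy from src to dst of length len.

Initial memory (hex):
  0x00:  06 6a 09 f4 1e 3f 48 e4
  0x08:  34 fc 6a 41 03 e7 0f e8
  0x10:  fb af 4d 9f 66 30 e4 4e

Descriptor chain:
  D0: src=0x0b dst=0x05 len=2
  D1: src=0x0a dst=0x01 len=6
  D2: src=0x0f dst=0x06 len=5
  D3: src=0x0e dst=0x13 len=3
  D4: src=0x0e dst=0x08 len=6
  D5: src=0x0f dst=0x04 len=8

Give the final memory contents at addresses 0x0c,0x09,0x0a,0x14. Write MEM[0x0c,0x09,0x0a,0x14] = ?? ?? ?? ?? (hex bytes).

D0: mem[0x05..0x06] <- [41 03]
D1: mem[0x01..0x06] <- [6a 41 03 e7 0f e8]
D2: mem[0x06..0x0a] <- [e8 fb af 4d 9f]
D3: mem[0x13..0x15] <- [0f e8 fb]
D4: mem[0x08..0x0d] <- [0f e8 fb af 4d 0f]
D5: mem[0x04..0x0b] <- [e8 fb af 4d 0f e8 fb e4]
query mem[0x0c]=0x4d, mem[0x09]=0xe8, mem[0x0a]=0xfb, mem[0x14]=0xe8

MEM[0x0c,0x09,0x0a,0x14] = 4d e8 fb e8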